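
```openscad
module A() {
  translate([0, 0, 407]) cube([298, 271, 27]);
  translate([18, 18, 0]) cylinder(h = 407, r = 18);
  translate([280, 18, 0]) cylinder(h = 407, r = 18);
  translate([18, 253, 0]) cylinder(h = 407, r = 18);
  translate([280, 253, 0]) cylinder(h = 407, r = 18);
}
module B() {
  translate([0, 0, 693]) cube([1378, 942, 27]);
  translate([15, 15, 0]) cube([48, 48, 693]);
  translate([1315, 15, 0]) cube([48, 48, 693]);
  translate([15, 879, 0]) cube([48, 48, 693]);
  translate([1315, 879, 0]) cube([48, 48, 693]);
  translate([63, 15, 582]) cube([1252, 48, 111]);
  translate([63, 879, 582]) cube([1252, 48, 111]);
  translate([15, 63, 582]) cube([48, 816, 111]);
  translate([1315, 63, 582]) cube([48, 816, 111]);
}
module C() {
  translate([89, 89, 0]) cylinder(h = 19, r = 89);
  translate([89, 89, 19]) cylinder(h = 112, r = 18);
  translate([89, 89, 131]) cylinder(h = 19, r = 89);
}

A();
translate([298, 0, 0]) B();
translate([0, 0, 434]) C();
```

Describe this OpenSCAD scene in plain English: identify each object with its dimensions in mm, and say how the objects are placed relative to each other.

A is a four-legged stool. The seat is a 298×271×27 mm slab whose top surface is at z = 434 mm; four round legs, each 36 mm in diameter, run from the floor (z = 0) to the underside of the seat, each leg's axis is inset half a diameter from the nearest pair of seat edges (so the leg's bounding box is flush with the corner).

B is a rectangular dining table. The top is 1378×942×27 mm with its upper surface at z = 720 mm. It stands on four 48×48 mm square legs, each inset 15 mm from the nearest pair of top edges, running from the floor to the underside of the top. Four apron rails, 48 mm thick and 111 mm tall, run between adjacent legs with their top edges flush with the underside of the top and their outer faces flush with the legs' outer faces.

C is a spool: two coaxial disc flanges of radius 89 mm and thickness 19 mm, joined by a core cylinder of radius 18 mm and height 112 mm. The lower flange rests on z = 0 and the three cylinders share a vertical axis.

The table is against the stool's +x side, with their −y faces flush. The spool is on top of the stool.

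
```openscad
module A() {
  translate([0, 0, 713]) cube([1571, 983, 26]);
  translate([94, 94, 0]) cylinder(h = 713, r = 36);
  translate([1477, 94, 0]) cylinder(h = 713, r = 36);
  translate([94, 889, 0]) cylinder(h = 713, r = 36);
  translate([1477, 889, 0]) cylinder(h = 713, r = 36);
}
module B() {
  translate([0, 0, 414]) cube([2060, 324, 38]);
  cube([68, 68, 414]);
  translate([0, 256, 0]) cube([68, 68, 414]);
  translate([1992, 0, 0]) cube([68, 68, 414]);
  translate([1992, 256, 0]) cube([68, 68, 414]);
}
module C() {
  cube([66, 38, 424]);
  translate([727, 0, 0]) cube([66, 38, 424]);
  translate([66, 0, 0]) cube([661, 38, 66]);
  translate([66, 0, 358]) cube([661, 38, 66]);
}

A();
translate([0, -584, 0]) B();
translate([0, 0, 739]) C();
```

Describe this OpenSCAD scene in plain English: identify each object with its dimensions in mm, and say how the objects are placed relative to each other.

A is a table: top 1571 mm (x) × 983 mm (y), 26 mm thick, upper face at z = 739 mm, on four round legs of 72 mm diameter, each leg's bounding box inset 58 mm from the nearest pair of top edges, running from z = 0 to the bottom of the top.

B is a long wooden bench with a 2060 mm (x) × 324 mm (y) seat, 38 mm thick, its top surface 452 mm above the floor. Four 68 mm square legs at the seat corners, flush with the edges, run from z = 0 to the seat underside.

C is a rectangular picture frame lying in the x–z plane (depth along y). The opening is 661 mm wide (x) by 292 mm tall (z), surrounded by a border 66 mm wide on all four sides. The frame is 38 mm deep and is made of two full-height vertical stiles with two horizontal rails fitted between them.

The bench is on the floor beside the table on its −y side. The picture frame is on top of the table.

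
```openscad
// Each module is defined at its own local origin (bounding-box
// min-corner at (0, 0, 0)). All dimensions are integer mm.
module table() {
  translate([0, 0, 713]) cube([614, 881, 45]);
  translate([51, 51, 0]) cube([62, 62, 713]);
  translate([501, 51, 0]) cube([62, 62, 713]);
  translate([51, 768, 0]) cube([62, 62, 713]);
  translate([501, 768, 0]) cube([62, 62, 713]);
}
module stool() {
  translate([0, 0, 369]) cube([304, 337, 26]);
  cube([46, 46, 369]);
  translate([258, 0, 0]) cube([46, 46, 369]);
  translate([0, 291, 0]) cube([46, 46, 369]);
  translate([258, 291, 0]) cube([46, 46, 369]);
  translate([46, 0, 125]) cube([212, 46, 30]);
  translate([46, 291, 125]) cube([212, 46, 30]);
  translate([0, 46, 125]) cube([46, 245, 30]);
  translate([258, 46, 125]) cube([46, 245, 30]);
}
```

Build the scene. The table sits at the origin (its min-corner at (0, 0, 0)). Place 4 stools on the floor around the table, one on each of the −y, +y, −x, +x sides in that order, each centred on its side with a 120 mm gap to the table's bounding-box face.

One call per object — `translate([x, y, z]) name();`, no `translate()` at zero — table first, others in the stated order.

table();
translate([155, -457, 0]) stool();
translate([155, 1001, 0]) stool();
translate([-424, 272, 0]) stool();
translate([734, 272, 0]) stool();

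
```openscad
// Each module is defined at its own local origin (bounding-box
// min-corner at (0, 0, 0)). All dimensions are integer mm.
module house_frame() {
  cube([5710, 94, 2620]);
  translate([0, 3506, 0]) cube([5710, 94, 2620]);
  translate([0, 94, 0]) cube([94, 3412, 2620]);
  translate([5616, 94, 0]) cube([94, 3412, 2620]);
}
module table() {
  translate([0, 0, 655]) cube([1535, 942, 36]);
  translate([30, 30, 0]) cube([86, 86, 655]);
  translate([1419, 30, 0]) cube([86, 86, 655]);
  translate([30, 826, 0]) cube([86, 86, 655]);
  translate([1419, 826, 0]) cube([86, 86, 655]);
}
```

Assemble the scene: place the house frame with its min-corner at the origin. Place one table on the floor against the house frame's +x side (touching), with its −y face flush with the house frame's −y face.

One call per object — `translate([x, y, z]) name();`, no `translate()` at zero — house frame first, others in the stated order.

house_frame();
translate([5710, 0, 0]) table();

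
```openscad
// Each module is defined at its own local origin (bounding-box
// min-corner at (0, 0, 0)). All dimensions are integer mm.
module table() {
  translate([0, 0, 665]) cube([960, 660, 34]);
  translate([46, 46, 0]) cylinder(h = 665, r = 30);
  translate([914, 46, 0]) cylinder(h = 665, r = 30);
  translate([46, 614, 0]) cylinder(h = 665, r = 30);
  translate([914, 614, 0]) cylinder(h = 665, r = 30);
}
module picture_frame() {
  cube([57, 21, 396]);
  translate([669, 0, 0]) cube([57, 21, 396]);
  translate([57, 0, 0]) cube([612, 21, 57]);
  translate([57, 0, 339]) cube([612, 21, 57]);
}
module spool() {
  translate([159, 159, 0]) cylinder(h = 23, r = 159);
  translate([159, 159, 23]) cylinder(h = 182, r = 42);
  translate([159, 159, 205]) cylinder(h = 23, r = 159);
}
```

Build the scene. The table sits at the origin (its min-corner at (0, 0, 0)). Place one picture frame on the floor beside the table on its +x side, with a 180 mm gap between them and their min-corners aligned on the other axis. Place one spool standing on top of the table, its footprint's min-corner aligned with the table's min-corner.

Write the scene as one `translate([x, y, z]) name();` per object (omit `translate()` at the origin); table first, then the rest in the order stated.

table();
translate([1140, 0, 0]) picture_frame();
translate([0, 0, 699]) spool();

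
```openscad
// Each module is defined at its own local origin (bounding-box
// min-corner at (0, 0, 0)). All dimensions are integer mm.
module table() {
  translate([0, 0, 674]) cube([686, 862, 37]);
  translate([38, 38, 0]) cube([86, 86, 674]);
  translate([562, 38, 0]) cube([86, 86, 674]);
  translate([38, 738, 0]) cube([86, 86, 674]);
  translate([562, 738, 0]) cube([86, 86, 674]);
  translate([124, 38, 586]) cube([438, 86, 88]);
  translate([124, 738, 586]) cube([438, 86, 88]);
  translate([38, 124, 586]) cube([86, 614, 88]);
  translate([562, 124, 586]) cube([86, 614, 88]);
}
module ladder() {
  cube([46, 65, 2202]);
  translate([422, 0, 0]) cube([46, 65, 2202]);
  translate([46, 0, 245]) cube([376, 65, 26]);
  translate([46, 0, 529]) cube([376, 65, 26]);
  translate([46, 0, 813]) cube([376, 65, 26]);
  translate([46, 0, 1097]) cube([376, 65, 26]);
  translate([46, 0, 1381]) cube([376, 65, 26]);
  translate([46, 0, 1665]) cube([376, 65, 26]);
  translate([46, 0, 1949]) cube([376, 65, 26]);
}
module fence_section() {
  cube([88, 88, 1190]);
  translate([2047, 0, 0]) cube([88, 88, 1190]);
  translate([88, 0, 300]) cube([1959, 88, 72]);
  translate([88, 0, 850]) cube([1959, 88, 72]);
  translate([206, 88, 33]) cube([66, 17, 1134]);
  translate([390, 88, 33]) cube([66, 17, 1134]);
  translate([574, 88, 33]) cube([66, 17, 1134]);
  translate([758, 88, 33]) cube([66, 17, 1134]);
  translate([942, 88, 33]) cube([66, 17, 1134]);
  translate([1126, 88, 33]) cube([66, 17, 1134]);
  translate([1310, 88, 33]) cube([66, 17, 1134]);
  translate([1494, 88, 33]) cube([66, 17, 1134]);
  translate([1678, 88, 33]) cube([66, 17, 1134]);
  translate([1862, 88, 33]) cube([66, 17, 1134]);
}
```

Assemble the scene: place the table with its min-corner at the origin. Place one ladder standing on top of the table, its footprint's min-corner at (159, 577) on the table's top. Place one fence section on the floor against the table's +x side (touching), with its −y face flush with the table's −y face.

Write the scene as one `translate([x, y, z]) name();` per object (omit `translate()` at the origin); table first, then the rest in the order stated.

table();
translate([159, 577, 711]) ladder();
translate([686, 0, 0]) fence_section();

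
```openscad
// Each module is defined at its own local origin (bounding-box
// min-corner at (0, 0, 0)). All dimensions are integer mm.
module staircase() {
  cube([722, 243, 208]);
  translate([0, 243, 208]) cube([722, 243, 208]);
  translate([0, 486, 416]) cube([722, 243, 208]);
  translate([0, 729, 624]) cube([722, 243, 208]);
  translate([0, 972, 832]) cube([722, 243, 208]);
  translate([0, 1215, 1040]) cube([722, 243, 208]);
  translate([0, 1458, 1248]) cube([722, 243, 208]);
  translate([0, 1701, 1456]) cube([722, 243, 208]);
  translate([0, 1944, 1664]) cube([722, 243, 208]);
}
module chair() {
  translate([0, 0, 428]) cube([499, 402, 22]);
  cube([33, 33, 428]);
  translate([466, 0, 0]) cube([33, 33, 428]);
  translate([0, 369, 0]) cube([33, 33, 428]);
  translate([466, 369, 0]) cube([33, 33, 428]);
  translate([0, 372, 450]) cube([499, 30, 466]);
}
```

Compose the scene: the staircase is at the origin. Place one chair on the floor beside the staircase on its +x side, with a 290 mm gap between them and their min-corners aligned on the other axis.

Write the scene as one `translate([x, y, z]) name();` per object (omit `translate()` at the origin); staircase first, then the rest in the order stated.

staircase();
translate([1012, 0, 0]) chair();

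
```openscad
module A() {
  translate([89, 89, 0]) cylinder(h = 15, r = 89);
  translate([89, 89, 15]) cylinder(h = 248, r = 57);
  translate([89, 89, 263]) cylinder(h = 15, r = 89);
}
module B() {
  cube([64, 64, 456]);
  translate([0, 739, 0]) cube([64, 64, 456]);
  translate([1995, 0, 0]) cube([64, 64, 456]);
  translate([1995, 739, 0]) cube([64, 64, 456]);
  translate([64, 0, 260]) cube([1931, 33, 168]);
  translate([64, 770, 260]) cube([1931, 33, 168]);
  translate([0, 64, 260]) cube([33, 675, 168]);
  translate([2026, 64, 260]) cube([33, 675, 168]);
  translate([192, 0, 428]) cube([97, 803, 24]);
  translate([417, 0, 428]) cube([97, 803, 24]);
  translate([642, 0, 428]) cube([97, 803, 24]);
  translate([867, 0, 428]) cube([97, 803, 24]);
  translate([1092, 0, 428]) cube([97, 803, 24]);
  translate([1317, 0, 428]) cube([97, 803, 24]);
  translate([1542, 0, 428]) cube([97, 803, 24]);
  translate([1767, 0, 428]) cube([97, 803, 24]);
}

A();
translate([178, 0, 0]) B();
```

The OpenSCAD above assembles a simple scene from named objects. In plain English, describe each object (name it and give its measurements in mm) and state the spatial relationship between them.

A is a spool: two coaxial disc flanges of radius 89 mm and thickness 15 mm, joined by a core cylinder of radius 57 mm and height 248 mm. The lower flange rests on z = 0 and the three cylinders share a vertical axis.

B is a bed frame 2059 mm long (x) by 803 mm wide (y). Four 64×64 mm corner posts, 456 mm tall, at the corners of the footprint. Four rails of 33 mm thickness and 168 mm height run between adjacent posts with their undersides at z = 260 mm, their outer faces flush with the outside of the frame (the two x-running rails run between the posts' inner faces; the two y-running rails run between the posts' inner faces). 8 slats, each 97 mm wide (x) and 24 mm thick, lie across the top of the two x-running rails, running the full 803 mm width of the frame in y; the slats are evenly spaced along x between the inner faces of the end posts with equal gaps (rounded down to the nearest mm) at the −x end and between each pair — any rounding remainder accumulates at the +x end.

The bed frame is against the spool's +x side, with their −y faces flush.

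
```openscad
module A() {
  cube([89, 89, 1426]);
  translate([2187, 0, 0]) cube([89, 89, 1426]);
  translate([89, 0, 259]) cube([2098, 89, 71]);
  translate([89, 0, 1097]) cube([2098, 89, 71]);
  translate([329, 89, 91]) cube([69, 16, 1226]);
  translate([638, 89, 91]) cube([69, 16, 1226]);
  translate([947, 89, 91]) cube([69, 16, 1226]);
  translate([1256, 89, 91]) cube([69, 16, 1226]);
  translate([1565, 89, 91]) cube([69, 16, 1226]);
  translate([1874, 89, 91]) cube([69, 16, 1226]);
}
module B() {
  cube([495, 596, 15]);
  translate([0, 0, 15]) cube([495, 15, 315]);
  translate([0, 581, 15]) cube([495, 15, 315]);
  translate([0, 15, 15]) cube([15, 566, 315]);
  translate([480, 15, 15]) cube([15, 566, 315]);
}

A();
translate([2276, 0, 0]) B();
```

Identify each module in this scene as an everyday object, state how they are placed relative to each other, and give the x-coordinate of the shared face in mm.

A is a fence section. B is an open box. The open box is against the fence section's +x side, with their −y faces flush. The x-coordinate of the shared face is 2276 mm.

The fence section's +x face and the open box's −x face are both at x = 2276 mm.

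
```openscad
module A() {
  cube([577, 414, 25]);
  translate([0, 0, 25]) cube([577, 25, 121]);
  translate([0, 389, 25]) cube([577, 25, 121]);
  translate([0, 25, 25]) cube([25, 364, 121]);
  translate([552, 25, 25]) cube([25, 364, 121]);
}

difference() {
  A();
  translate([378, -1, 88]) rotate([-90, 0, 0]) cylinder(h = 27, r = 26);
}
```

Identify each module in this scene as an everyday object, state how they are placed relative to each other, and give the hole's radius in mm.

The subtracted cylinder has r = 26 mm.

A is an open box. The open box has a circular hole through its front wall. The hole's radius is 26 mm.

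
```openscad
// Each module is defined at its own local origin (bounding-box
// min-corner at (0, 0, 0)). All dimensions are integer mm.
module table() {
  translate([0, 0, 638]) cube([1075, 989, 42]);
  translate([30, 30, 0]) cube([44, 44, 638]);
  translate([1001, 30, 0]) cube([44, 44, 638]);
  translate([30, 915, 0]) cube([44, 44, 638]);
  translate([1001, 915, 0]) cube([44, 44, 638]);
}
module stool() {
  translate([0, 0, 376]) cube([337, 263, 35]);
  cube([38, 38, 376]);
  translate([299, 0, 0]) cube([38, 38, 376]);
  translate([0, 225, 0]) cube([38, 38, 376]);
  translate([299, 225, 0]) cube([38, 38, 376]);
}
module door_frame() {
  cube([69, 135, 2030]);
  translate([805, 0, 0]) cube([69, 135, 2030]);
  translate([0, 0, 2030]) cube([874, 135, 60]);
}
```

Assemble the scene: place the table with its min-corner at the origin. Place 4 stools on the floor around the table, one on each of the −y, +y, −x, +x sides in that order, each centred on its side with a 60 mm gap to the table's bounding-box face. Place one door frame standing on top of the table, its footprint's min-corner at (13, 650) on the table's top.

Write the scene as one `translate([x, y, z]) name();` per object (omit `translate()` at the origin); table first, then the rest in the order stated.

table();
translate([369, -323, 0]) stool();
translate([369, 1049, 0]) stool();
translate([-397, 363, 0]) stool();
translate([1135, 363, 0]) stool();
translate([13, 650, 680]) door_frame();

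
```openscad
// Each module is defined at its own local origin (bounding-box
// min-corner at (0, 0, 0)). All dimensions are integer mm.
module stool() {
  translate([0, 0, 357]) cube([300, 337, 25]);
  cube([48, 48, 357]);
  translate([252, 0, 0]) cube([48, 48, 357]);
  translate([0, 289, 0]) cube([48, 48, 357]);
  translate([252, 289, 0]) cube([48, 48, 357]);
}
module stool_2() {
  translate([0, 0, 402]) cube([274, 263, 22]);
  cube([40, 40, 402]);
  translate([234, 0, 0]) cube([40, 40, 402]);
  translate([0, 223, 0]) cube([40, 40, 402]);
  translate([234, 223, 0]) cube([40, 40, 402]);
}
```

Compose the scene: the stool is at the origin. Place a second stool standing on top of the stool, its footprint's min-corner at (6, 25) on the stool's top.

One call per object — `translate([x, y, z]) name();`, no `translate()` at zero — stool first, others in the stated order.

stool();
translate([6, 25, 382]) stool_2();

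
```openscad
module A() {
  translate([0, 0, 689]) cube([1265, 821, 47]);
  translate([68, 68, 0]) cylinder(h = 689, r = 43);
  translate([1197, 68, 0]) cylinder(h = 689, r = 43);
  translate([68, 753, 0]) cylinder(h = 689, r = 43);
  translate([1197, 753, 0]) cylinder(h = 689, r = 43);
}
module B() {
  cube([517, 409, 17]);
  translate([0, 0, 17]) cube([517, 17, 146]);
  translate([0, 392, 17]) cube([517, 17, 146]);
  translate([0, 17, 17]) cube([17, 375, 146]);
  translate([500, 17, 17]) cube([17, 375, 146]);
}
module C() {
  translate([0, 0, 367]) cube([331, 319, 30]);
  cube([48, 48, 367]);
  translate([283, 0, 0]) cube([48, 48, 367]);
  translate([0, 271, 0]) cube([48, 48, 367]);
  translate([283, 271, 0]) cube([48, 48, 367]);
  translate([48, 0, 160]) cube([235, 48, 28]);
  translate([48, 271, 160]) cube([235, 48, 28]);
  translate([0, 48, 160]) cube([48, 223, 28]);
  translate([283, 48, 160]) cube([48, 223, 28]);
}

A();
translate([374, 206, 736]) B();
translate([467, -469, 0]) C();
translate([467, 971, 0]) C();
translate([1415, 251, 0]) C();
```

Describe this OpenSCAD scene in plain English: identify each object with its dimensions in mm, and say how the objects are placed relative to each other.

A is a table: top 1265 mm (x) × 821 mm (y), 47 mm thick, upper face at z = 736 mm, on four round legs of 86 mm diameter, each leg's bounding box inset 25 mm from the nearest pair of top edges, running from z = 0 to the bottom of the top.

B is an open-topped rectangular box: outside dimensions 517×409×163 mm, with a uniform wall and base thickness of 17 mm. The base is a full 517×409 slab on the floor; four walls sit on top of the base. The front and back walls (the −y and +y sides) span the full width; the two side walls fit between them.

C is a four-legged stool. The seat is 331×319 mm, 30 mm thick, top at z = 397 mm. It stands on four square legs, each 48×48 mm in cross-section, from z = 0 to the seat underside, each flush with a corner of the seat. Four stretchers, 48 mm wide and 28 mm tall, connect adjacent legs with their undersides at z = 160 mm, each running between the inner faces of the legs it joins and aligned with the legs' outer faces on the other axis.

The open box is on top of the table, centred. Three stools sit around the table at the −y, +y, +x sides.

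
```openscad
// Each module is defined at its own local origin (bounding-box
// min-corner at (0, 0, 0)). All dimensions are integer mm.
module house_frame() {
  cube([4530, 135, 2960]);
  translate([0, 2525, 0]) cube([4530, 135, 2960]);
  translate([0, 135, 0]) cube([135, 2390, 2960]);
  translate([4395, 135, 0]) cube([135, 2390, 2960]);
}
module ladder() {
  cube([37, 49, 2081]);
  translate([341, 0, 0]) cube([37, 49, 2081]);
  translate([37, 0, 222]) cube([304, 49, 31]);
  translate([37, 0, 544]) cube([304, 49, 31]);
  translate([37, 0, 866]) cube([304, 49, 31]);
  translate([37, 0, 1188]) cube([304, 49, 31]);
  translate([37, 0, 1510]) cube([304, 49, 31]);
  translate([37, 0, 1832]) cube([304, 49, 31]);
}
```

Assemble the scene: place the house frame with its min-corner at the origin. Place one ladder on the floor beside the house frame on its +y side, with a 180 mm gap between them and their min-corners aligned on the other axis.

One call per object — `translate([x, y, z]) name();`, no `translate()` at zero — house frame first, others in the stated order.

house_frame();
translate([0, 2840, 0]) ladder();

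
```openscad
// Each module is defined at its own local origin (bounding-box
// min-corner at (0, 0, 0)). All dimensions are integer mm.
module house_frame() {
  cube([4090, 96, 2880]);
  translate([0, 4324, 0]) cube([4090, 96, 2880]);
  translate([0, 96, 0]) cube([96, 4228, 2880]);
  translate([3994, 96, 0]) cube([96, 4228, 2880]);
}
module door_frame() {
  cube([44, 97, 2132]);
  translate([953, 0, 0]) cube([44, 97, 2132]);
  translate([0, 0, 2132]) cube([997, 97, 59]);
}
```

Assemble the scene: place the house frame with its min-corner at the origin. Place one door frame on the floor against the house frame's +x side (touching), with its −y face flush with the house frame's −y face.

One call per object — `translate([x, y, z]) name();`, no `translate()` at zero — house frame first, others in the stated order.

house_frame();
translate([4090, 0, 0]) door_frame();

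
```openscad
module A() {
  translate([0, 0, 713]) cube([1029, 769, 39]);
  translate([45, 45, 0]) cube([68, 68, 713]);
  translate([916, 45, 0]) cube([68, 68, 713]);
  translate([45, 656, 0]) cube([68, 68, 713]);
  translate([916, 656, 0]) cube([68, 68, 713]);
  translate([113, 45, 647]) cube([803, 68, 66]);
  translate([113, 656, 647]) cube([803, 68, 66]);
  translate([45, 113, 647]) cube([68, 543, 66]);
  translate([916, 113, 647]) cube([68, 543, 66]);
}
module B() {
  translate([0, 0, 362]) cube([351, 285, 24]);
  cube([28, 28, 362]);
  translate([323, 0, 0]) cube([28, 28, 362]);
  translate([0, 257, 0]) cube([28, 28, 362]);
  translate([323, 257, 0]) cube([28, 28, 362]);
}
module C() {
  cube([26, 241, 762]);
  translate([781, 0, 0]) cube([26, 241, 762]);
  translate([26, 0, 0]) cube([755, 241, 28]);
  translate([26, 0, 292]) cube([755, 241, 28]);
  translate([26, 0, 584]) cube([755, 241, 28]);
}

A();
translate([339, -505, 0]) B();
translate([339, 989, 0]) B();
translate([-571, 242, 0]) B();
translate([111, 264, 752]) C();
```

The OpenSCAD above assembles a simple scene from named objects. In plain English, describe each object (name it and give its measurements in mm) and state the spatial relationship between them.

A is a rectangular dining table. The top is 1029×769×39 mm with its upper surface at z = 752 mm. It stands on four 68×68 mm square legs, each inset 45 mm from the nearest pair of top edges, running from the floor to the underside of the top. Four apron rails, 68 mm thick and 66 mm tall, run between adjacent legs with their top edges flush with the underside of the top and their outer faces flush with the legs' outer faces.

B is a simple wooden stool: a rectangular seat 351 mm (x) by 285 mm (y), 24 mm thick, top face at z = 386 mm, on four square legs, each 28×28 mm in cross-section. The legs rest on z = 0, each flush with a corner of the seat.

C is a bookshelf 807 mm wide overall, 241 mm deep and 762 mm tall. The two sides are 26 mm thick vertical panels. 3 horizontal shelves of 28 mm thickness span between the inner faces of the sides; the lowest shelf sits on the floor and shelves are stacked with a clear vertical gap of 264 mm between each pair.

Three stools sit around the table at the −y, +y, −x sides. The bookshelf is on top of the table, centred.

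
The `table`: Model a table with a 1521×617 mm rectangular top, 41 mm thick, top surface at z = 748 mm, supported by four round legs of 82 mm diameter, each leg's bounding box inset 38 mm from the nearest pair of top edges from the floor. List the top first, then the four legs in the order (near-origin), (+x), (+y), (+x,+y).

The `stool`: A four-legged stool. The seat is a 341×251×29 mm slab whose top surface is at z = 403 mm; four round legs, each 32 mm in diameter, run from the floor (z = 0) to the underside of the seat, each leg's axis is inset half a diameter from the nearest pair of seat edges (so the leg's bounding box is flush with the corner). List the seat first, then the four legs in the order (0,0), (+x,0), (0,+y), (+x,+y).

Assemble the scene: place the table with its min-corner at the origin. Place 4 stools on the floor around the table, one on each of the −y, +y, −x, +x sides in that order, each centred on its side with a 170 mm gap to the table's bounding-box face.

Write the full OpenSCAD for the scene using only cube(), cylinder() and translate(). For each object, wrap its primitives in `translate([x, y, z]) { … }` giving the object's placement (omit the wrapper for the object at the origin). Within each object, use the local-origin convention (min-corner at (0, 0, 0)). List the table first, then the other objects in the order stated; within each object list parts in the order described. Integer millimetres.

translate([0, 0, 707]) cube([1521, 617, 41]);
translate([79, 79, 0]) cylinder(h = 707, r = 41);
translate([1442, 79, 0]) cylinder(h = 707, r = 41);
translate([79, 538, 0]) cylinder(h = 707, r = 41);
translate([1442, 538, 0]) cylinder(h = 707, r = 41);
translate([590, -421, 0]) {
  translate([0, 0, 374]) cube([341, 251, 29]);
  translate([16, 16, 0]) cylinder(h = 374, r = 16);
  translate([325, 16, 0]) cylinder(h = 374, r = 16);
  translate([16, 235, 0]) cylinder(h = 374, r = 16);
  translate([325, 235, 0]) cylinder(h = 374, r = 16);
}
translate([590, 787, 0]) {
  translate([0, 0, 374]) cube([341, 251, 29]);
  translate([16, 16, 0]) cylinder(h = 374, r = 16);
  translate([325, 16, 0]) cylinder(h = 374, r = 16);
  translate([16, 235, 0]) cylinder(h = 374, r = 16);
  translate([325, 235, 0]) cylinder(h = 374, r = 16);
}
translate([-511, 183, 0]) {
  translate([0, 0, 374]) cube([341, 251, 29]);
  translate([16, 16, 0]) cylinder(h = 374, r = 16);
  translate([325, 16, 0]) cylinder(h = 374, r = 16);
  translate([16, 235, 0]) cylinder(h = 374, r = 16);
  translate([325, 235, 0]) cylinder(h = 374, r = 16);
}
translate([1691, 183, 0]) {
  translate([0, 0, 374]) cube([341, 251, 29]);
  translate([16, 16, 0]) cylinder(h = 374, r = 16);
  translate([325, 16, 0]) cylinder(h = 374, r = 16);
  translate([16, 235, 0]) cylinder(h = 374, r = 16);
  translate([325, 235, 0]) cylinder(h = 374, r = 16);
}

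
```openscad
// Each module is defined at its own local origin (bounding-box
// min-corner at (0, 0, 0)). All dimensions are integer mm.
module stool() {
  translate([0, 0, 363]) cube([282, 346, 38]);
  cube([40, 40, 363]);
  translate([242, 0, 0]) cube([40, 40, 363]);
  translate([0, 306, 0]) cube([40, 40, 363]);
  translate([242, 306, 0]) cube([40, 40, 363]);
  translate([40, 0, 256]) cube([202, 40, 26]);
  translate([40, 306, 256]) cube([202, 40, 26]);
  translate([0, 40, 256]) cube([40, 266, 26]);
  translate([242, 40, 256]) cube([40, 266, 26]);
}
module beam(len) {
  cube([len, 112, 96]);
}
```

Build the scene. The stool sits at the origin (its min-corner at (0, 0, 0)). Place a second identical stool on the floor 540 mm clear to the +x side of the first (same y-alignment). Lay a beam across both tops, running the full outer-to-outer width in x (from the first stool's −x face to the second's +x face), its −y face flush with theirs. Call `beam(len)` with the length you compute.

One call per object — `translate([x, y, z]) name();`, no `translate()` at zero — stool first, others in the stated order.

stool();
translate([822, 0, 0]) stool();
translate([0, 0, 401]) beam(1104);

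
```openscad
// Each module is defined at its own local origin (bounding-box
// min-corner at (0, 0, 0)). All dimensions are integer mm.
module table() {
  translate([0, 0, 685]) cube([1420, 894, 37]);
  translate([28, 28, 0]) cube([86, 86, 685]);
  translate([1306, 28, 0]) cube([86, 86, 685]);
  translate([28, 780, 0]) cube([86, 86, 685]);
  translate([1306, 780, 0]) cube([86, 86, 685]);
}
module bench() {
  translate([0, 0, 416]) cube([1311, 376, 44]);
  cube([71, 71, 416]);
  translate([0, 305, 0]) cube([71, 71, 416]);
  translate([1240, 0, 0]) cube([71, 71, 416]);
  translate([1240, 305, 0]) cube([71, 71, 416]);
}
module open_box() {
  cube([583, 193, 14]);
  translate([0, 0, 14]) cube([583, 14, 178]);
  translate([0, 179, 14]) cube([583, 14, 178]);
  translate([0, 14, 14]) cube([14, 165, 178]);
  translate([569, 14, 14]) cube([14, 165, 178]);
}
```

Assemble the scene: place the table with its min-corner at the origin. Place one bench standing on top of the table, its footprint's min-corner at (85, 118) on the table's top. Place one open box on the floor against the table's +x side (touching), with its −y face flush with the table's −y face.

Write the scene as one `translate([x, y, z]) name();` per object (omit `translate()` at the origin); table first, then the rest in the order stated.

table();
translate([85, 118, 722]) bench();
translate([1420, 0, 0]) open_box();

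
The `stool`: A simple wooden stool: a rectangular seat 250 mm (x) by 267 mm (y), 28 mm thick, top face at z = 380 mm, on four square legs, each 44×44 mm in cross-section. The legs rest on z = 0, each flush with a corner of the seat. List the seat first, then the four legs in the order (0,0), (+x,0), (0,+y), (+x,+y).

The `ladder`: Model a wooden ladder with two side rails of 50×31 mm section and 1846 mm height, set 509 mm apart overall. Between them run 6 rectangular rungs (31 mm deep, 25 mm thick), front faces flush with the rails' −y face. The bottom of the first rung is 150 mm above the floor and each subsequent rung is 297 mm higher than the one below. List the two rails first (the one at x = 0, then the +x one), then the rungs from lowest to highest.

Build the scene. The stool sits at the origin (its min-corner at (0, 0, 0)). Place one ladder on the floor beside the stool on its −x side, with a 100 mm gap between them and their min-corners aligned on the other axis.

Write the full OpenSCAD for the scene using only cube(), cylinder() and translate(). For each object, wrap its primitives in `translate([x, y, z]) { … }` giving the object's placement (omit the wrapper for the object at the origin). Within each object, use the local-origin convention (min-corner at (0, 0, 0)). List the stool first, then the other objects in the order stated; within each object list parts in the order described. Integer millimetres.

translate([0, 0, 352]) cube([250, 267, 28]);
cube([44, 44, 352]);
translate([206, 0, 0]) cube([44, 44, 352]);
translate([0, 223, 0]) cube([44, 44, 352]);
translate([206, 223, 0]) cube([44, 44, 352]);
translate([-609, 0, 0]) {
  cube([50, 31, 1846]);
  translate([459, 0, 0]) cube([50, 31, 1846]);
  translate([50, 0, 150]) cube([409, 31, 25]);
  translate([50, 0, 447]) cube([409, 31, 25]);
  translate([50, 0, 744]) cube([409, 31, 25]);
  translate([50, 0, 1041]) cube([409, 31, 25]);
  translate([50, 0, 1338]) cube([409, 31, 25]);
  translate([50, 0, 1635]) cube([409, 31, 25]);
}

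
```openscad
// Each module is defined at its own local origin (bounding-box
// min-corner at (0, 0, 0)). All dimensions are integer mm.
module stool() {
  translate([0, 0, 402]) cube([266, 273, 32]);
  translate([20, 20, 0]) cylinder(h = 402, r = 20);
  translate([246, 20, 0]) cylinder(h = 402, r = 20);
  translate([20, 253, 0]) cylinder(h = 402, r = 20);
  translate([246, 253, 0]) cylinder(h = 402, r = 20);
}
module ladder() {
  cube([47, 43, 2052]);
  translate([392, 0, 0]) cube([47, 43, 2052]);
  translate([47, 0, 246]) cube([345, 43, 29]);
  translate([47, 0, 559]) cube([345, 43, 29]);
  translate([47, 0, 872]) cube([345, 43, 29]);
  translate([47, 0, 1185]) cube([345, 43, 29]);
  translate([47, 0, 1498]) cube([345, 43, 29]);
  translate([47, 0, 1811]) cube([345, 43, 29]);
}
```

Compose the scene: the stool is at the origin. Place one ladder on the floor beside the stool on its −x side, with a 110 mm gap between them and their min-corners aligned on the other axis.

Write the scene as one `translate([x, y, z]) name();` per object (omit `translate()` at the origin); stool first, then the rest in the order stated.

stool();
translate([-549, 0, 0]) ladder();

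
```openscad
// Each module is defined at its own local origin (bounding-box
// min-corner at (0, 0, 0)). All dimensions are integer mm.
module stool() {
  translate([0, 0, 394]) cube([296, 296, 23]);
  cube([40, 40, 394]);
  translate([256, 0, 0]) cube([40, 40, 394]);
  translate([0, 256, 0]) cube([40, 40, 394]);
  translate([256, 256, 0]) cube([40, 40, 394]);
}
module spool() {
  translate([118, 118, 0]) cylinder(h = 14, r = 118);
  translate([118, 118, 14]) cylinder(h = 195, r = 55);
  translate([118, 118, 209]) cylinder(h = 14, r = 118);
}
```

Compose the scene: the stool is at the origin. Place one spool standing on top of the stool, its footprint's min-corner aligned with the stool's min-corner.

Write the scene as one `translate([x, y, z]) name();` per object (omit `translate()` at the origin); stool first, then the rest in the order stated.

stool();
translate([0, 0, 417]) spool();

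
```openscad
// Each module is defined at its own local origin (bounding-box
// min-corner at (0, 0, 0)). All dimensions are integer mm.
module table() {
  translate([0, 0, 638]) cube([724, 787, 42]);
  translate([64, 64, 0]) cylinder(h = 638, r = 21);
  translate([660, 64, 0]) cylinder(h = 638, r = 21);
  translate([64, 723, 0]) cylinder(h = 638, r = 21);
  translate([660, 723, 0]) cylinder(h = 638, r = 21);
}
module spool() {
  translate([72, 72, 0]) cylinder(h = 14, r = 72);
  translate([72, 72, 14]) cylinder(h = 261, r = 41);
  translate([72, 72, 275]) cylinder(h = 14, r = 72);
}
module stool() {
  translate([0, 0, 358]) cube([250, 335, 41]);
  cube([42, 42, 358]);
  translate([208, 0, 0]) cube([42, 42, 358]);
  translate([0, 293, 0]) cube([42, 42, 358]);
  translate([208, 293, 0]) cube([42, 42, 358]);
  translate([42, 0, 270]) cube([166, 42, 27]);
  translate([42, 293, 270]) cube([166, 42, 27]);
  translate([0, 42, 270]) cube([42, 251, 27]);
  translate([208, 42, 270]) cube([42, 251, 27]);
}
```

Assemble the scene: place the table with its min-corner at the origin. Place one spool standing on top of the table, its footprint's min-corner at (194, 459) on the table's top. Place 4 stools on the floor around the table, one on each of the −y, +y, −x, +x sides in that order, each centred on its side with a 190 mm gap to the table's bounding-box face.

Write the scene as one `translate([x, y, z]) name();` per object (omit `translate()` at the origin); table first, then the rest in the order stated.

table();
translate([194, 459, 680]) spool();
translate([237, -525, 0]) stool();
translate([237, 977, 0]) stool();
translate([-440, 226, 0]) stool();
translate([914, 226, 0]) stool();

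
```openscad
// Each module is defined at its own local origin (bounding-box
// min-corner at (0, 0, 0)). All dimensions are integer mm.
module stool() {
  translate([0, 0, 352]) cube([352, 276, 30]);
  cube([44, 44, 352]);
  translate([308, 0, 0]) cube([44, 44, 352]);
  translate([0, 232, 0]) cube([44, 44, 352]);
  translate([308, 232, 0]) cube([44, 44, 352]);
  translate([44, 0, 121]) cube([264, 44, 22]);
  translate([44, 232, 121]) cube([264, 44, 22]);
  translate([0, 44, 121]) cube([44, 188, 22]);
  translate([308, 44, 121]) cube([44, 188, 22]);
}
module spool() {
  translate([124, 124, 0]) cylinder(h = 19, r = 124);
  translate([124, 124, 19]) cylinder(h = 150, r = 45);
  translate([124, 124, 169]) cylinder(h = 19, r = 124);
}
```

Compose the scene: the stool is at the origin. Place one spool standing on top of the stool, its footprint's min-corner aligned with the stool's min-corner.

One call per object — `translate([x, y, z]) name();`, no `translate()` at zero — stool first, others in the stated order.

stool();
translate([0, 0, 382]) spool();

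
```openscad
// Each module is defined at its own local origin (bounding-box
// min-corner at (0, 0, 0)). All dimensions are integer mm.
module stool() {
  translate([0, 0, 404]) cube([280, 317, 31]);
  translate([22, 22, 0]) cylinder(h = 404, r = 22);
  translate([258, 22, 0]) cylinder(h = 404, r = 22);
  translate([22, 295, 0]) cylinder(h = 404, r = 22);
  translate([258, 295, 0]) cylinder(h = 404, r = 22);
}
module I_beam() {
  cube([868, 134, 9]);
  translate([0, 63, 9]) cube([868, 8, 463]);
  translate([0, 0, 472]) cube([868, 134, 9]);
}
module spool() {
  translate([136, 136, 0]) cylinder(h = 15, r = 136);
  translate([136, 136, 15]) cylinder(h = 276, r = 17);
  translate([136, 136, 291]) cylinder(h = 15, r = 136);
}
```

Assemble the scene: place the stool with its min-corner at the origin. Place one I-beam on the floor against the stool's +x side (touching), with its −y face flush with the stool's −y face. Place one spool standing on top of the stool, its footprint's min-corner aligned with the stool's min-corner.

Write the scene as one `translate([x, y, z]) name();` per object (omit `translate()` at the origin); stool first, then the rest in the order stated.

stool();
translate([280, 0, 0]) I_beam();
translate([0, 0, 435]) spool();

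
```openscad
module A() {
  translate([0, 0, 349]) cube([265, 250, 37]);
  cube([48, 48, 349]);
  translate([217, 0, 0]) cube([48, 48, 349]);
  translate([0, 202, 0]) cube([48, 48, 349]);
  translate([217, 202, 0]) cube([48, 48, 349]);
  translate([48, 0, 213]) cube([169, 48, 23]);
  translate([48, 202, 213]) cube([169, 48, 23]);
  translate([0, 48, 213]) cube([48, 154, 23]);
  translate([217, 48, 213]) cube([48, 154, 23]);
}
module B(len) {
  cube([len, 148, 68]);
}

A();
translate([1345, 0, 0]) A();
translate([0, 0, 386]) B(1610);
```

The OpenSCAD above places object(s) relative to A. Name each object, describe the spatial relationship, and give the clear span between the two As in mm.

Second stool starts at x = 1345; first ends at x = 265; clear span = 1345 − 265 = 1080 mm.

A is a stool. B is a beam. A beam spans the tops of two stools. The clear span between the two stools is 1080 mm.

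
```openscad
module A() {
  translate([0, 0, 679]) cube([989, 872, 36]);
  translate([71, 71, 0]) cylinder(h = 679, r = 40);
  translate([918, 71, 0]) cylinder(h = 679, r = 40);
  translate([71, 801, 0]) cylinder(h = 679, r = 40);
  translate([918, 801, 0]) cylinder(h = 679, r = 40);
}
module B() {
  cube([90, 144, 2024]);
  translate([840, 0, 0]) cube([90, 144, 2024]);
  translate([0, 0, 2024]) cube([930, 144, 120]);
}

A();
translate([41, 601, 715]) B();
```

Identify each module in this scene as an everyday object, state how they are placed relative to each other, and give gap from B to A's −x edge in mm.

A is a table. B is a door frame. The door frame is on top of the table. The gap from the door frame to the table's −x edge is 41 mm.

The door frame's min-x is at 41; the table's min-x is 0; gap = 41 mm.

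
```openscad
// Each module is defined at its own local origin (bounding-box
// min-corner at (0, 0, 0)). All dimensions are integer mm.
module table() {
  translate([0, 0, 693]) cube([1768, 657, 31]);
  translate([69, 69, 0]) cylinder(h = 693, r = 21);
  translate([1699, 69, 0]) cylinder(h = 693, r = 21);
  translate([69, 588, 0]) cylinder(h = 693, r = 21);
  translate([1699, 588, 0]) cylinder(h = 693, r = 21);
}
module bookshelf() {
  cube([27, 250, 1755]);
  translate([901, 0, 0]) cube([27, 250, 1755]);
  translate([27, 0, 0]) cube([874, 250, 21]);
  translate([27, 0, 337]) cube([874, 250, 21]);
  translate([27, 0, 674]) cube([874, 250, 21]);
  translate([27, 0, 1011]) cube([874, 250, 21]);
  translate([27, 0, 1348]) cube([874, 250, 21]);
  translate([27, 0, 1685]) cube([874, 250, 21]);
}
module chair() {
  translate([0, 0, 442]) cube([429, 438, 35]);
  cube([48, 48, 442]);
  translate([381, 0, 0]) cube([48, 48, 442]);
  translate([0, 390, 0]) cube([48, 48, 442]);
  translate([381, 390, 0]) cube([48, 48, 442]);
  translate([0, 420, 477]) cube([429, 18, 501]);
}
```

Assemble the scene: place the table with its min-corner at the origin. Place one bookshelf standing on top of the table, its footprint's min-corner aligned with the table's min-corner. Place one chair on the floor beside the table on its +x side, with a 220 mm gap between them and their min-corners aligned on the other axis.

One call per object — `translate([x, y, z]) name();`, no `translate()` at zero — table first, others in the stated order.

table();
translate([0, 0, 724]) bookshelf();
translate([1988, 0, 0]) chair();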